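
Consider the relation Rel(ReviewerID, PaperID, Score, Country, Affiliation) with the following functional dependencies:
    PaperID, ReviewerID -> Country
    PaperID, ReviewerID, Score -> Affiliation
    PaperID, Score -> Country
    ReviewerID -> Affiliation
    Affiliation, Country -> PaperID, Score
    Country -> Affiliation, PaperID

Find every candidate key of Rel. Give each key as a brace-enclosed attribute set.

{Country, ReviewerID}, {PaperID, ReviewerID}

Attributes never on any right-hand side: {ReviewerID} — every candidate key must contain it.
Closure of {Country, ReviewerID} is {Affiliation, Country, PaperID, ReviewerID, Score}, the whole schema; {Country, ReviewerID} is a candidate key.
Closure of {PaperID, ReviewerID} is {Affiliation, Country, PaperID, ReviewerID, Score}, the whole schema; {PaperID, ReviewerID} is a candidate key.
No proper subset of any of these is a key, and no other minimal superkey exists.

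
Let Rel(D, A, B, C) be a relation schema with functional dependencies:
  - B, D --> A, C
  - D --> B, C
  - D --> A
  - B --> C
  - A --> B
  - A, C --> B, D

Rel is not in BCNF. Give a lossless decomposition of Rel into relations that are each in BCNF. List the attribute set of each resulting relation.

Candidate keys of the original relation: {A}, {D}.
In {A, B, C, D}, {B} is not a superkey ({B}⁺ restricted to this set is {B, C}), so split on B --> C into {B, C} and {A, B, D}.
{B, C} has no BCNF violation.
{A, B, D} has no BCNF violation.

{A, B, D}; {B, C}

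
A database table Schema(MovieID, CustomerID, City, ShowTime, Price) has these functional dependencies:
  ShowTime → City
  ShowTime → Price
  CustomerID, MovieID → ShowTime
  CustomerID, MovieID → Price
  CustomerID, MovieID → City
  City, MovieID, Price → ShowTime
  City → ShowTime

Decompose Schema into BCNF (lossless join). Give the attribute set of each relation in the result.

Candidate key of the original relation: {CustomerID, MovieID}.
{City, CustomerID, MovieID, Price, ShowTime}: {ShowTime} determines {City, Price, ShowTime} here but is not a superkey — split on ShowTime → City, Price, giving {City, Price, ShowTime} and {CustomerID, MovieID, ShowTime}.
{City, Price, ShowTime} has no BCNF violation.
{CustomerID, MovieID, ShowTime} has no BCNF violation.

{City, Price, ShowTime}; {CustomerID, MovieID, ShowTime}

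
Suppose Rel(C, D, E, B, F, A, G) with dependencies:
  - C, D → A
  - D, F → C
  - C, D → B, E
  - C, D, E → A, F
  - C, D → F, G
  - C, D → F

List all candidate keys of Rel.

{C, D}, {D, F}

No FD produces {D}, so it must be in every candidate key.
{C, D}⁺ = {A, B, C, D, E, F, G} — all of the relation — so {C, D} is a candidate key.
{D, F}⁺ = {A, B, C, D, E, F, G} — all of the relation — so {D, F} is a candidate key.
Any other superkey properly contains one of these, so there are no further candidate keys.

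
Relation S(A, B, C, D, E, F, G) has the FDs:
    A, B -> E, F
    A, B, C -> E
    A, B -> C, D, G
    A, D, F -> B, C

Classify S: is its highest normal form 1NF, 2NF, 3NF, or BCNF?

Candidate keys: {A, B}, {A, D, F}. Prime attributes: {A, B, D, F}.
Each dependency's left side is a superkey — BCNF holds.

BCNF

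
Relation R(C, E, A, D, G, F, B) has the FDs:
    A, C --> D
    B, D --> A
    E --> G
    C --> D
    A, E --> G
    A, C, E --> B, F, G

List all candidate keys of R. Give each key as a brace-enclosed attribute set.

{A, C, E}, {B, C, E}

{C, E} never appear on the right of any FD, so every key must include all of them.
Closure of {A, C, E} is {A, B, C, D, E, F, G}, the whole schema; {A, C, E} is a candidate key.
Closure of {B, C, E} is {A, B, C, D, E, F, G}, the whole schema; {B, C, E} is a candidate key.
No proper subset of any of these is a key, and no other minimal superkey exists.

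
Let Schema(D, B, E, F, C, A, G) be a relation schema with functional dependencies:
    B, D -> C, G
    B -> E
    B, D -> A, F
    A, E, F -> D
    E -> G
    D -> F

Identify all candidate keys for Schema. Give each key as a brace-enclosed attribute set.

No FD produces {B}, so it must be in every candidate key.
{B, D}⁺ = {A, B, C, D, E, F, G} — all of the relation — so {B, D} is a candidate key.
{A, B, F}⁺ = {A, B, C, D, E, F, G} — all of the relation — so {A, B, F} is a candidate key.
Any other superkey properly contains one of these, so there are no further candidate keys.

{A, B, F}, {B, D}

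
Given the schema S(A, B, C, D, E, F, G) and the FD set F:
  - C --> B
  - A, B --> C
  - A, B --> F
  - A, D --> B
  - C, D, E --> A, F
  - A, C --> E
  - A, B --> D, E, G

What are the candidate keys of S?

{A, B}, {A, C}, {A, D}, {C, D, E}

{A, B}⁺ = {A, B, C, D, E, F, G} — all of the relation — so {A, B} is a candidate key.
{A, C}⁺ = {A, B, C, D, E, F, G} — all of the relation — so {A, C} is a candidate key.
{A, D}⁺ = {A, B, C, D, E, F, G} — all of the relation — so {A, D} is a candidate key.
{C, D, E}⁺ = {A, B, C, D, E, F, G} — all of the relation — so {C, D, E} is a candidate key.
No proper subset of any of these is a key, and no other minimal superkey exists.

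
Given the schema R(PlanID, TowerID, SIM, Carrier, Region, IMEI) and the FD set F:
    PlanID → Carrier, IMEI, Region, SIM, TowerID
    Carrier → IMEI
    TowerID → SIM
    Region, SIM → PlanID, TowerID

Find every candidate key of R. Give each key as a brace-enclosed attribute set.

{PlanID}⁺ = {Carrier, IMEI, PlanID, Region, SIM, TowerID} — all of the relation — so {PlanID} is a candidate key.
{Region, SIM}⁺ = {Carrier, IMEI, PlanID, Region, SIM, TowerID} — all of the relation — so {Region, SIM} is a candidate key.
{Region, TowerID}⁺ = {Carrier, IMEI, PlanID, Region, SIM, TowerID} — all of the relation — so {Region, TowerID} is a candidate key.
Any other superkey properly contains one of these, so there are no further candidate keys.

{PlanID}, {Region, SIM}, {Region, TowerID}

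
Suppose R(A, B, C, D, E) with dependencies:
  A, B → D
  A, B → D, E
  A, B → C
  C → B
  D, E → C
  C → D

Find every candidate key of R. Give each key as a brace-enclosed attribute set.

{A, B}, {A, C}, {A, D, E}

{A} never appears on the right of any FD, so every key must include it.
{A, B}⁺ = {A, B, C, D, E}, which is every attribute, so {A, B} is a candidate key.
{A, C}⁺ = {A, B, C, D, E}, which is every attribute, so {A, C} is a candidate key.
{A, D, E}⁺ = {A, B, C, D, E}, which is every attribute, so {A, D, E} is a candidate key.
Any other superkey properly contains one of these, so there are no further candidate keys.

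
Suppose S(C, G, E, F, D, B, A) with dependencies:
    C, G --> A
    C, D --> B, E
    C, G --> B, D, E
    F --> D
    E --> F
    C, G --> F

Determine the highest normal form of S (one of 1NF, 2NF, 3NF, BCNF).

2NF

Candidate key: {C, G}. Prime attributes: {C, G}.
C, D --> B, E breaks BCNF: {C, D}⁺ = {B, C, D, E, F}, so {C, D} is not a superkey.
Because {B, E} are non-prime and the left side of C, D --> B, E is not a superkey, the relation is not in 3NF.
No proper subset of a key has a non-prime attribute in its closure, so there is no partial dependency; 2NF holds.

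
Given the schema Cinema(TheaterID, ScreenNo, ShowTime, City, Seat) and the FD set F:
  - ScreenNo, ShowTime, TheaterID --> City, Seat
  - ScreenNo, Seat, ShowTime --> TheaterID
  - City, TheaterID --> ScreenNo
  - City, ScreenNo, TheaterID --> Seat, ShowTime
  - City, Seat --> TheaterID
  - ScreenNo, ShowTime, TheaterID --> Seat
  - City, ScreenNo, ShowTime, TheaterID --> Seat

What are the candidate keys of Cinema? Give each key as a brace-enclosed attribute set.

{City, Seat}⁺ = {City, ScreenNo, Seat, ShowTime, TheaterID}, which is every attribute, so {City, Seat} is a candidate key.
{City, TheaterID}⁺ = {City, ScreenNo, Seat, ShowTime, TheaterID}, which is every attribute, so {City, TheaterID} is a candidate key.
{ScreenNo, Seat, ShowTime}⁺ = {City, ScreenNo, Seat, ShowTime, TheaterID}, which is every attribute, so {ScreenNo, Seat, ShowTime} is a candidate key.
{ScreenNo, ShowTime, TheaterID}⁺ = {City, ScreenNo, Seat, ShowTime, TheaterID}, which is every attribute, so {ScreenNo, ShowTime, TheaterID} is a candidate key.
Any other superkey properly contains one of these, so there are no further candidate keys.

{City, Seat}, {City, TheaterID}, {ScreenNo, Seat, ShowTime}, {ScreenNo, ShowTime, TheaterID}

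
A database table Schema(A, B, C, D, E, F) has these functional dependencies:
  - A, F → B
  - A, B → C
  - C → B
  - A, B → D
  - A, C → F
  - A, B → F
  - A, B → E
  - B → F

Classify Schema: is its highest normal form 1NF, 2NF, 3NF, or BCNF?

3NF

Candidate keys: {A, B}, {A, C}, {A, F}. Prime attributes: {A, B, C, F}.
C → B: {C}⁺ = {B, C, F}, which is not all of the attributes, so the left side is not a superkey — BCNF is violated.
Its right-hand attributes {B} are all prime, as are those of every other non-superkey FD — the relation is in 3NF.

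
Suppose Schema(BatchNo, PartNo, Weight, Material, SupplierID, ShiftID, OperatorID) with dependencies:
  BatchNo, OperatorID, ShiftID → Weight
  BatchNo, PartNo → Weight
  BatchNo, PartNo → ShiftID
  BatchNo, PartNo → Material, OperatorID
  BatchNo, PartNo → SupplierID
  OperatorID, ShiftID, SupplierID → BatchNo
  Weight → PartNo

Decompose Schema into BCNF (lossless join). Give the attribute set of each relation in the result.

{BatchNo, Material, OperatorID, ShiftID, SupplierID, Weight}; {PartNo, Weight}

Candidate keys of the original relation: {BatchNo, OperatorID, ShiftID}, {BatchNo, PartNo}, {BatchNo, Weight}, {OperatorID, ShiftID, SupplierID}.
Within {BatchNo, Material, OperatorID, PartNo, ShiftID, SupplierID, Weight}: {Weight}⁺ ∩ {BatchNo, Material, OperatorID, PartNo, ShiftID, SupplierID, Weight} = {PartNo, Weight}, not the whole set, so Weight → PartNo violates BCNF; decompose into {PartNo, Weight} and {BatchNo, Material, OperatorID, ShiftID, SupplierID, Weight}.
{PartNo, Weight}: every determinant is a superkey — BCNF.
{BatchNo, Material, OperatorID, ShiftID, SupplierID, Weight}: every determinant is a superkey — BCNF.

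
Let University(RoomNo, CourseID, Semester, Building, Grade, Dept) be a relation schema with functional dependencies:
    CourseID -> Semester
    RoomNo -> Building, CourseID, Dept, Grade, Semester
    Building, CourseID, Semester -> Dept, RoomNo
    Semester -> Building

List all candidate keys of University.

{CourseID}⁺ = {Building, CourseID, Dept, Grade, RoomNo, Semester} — all of the relation — so {CourseID} is a candidate key.
{RoomNo}⁺ = {Building, CourseID, Dept, Grade, RoomNo, Semester} — all of the relation — so {RoomNo} is a candidate key.
These are minimal and exhaustive — every other superkey contains one of them.

{CourseID}, {RoomNo}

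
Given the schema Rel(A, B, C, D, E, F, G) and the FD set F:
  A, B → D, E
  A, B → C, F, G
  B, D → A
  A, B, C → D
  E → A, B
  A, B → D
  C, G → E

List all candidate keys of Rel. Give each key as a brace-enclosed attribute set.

{E} is a candidate key since {E}⁺ = {A, B, C, D, E, F, G} covers every attribute.
{A, B} is a candidate key since {A, B}⁺ = {A, B, C, D, E, F, G} covers every attribute.
{B, D} is a candidate key since {B, D}⁺ = {A, B, C, D, E, F, G} covers every attribute.
{C, G} is a candidate key since {C, G}⁺ = {A, B, C, D, E, F, G} covers every attribute.
No proper subset of any of these is a key, and no other minimal superkey exists.

{A, B}, {B, D}, {C, G}, {E}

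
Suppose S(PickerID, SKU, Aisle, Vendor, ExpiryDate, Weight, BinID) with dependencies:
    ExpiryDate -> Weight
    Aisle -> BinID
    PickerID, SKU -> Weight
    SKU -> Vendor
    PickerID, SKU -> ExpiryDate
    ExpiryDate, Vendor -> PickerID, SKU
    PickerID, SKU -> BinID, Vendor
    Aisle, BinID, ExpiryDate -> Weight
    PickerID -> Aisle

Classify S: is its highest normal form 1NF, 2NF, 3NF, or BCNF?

Candidate keys: {ExpiryDate, SKU}, {ExpiryDate, Vendor}, {PickerID, SKU}. Prime attributes: {ExpiryDate, PickerID, SKU, Vendor}.
ExpiryDate -> Weight: {ExpiryDate}⁺ = {ExpiryDate, Weight}, which is not all of the attributes, so the left side is not a superkey — BCNF is violated.
Because {Weight} is non-prime and the left side of ExpiryDate -> Weight is not a superkey, the relation is not in 3NF.
{ExpiryDate} is a proper subset of the key {ExpiryDate, SKU}, and {ExpiryDate}⁺ contains the non-prime attribute {Weight} — a partial dependency, so 2NF is violated.

1NF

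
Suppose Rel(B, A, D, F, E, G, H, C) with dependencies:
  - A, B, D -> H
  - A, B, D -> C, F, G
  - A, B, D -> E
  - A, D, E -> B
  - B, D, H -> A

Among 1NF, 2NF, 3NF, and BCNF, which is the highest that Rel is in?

Candidate keys: {A, B, D}, {A, D, E}, {B, D, H}. Prime attributes: {A, B, D, E, H}.
The left-hand side of every FD is a superkey, so BCNF is satisfied.

BCNF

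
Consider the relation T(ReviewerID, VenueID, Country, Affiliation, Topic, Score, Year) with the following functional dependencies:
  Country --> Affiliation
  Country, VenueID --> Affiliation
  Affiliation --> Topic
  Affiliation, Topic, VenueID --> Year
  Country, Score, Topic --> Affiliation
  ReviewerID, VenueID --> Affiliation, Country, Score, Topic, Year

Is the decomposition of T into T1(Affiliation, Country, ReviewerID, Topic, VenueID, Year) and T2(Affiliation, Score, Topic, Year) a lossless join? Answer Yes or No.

Common attributes: {Affiliation, Topic, Year}; their closure is {Affiliation, Topic, Year}.
Neither T1 nor T2 is contained in that closure, so the decomposition is lossy.

No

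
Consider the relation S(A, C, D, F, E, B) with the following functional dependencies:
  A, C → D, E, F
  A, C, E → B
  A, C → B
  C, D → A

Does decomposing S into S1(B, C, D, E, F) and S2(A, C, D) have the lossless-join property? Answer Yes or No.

S1 ∩ S2 = {C, D}; its closure under F is {A, B, C, D, E, F}.
This includes all of S1, so the common attributes are a superkey of S1 — the join is lossless.

Yes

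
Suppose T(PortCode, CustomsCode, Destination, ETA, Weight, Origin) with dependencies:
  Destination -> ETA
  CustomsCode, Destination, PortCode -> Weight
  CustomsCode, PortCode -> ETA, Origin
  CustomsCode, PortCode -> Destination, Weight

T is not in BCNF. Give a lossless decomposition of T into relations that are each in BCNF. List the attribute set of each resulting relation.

{CustomsCode, Destination, Origin, PortCode, Weight}; {Destination, ETA}

Candidate key of the original relation: {CustomsCode, PortCode}.
{CustomsCode, Destination, ETA, Origin, PortCode, Weight}: {Destination} determines {Destination, ETA} here but is not a superkey — split on Destination -> ETA, giving {Destination, ETA} and {CustomsCode, Destination, Origin, PortCode, Weight}.
{Destination, ETA} has no BCNF violation.
{CustomsCode, Destination, Origin, PortCode, Weight} has no BCNF violation.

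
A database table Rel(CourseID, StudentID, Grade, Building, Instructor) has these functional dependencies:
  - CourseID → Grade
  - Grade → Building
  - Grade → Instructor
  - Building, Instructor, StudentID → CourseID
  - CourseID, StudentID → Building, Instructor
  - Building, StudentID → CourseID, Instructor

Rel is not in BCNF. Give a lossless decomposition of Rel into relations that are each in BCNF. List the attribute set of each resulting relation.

{Building, Grade, Instructor}; {CourseID, Grade}; {CourseID, StudentID}

Candidate keys of the original relation: {Building, StudentID}, {CourseID, StudentID}, {Grade, StudentID}.
{Building, CourseID, Grade, Instructor, StudentID}: {CourseID} determines {Building, CourseID, Grade, Instructor} here but is not a superkey — split on CourseID → Building, Grade, Instructor, giving {Building, CourseID, Grade, Instructor} and {CourseID, StudentID}.
{Building, CourseID, Grade, Instructor}: {Grade} determines {Building, Grade, Instructor} here but is not a superkey — split on Grade → Building, Instructor, giving {Building, Grade, Instructor} and {CourseID, Grade}.
{Building, Grade, Instructor} has no BCNF violation.
{CourseID, Grade} has no BCNF violation.
{CourseID, StudentID} has no BCNF violation.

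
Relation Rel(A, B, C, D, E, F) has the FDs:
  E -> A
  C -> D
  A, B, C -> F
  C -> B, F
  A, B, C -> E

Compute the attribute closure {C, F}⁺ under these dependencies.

{B, C, D, F}

Start with {C, F}.
C -> D applies; add {D} → now {C, D, F}.
C -> B, F applies; add {B} → now {B, C, D, F}.
No further FD applies.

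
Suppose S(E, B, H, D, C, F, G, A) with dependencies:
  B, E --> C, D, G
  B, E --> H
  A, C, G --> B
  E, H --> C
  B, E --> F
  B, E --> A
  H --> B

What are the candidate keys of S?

{A, C, E, G}, {B, E}, {E, H}

Attributes never on any right-hand side: {E} — every candidate key must contain it.
Closure of {B, E} is {A, B, C, D, E, F, G, H}, the whole schema; {B, E} is a candidate key.
Closure of {E, H} is {A, B, C, D, E, F, G, H}, the whole schema; {E, H} is a candidate key.
Closure of {A, C, E, G} is {A, B, C, D, E, F, G, H}, the whole schema; {A, C, E, G} is a candidate key.
No proper subset of any of these is a key, and no other minimal superkey exists.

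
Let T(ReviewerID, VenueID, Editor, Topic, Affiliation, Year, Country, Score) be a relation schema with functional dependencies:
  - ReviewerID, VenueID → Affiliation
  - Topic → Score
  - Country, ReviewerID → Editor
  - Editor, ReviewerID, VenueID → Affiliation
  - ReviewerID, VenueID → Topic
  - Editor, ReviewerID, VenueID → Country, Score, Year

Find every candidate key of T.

{Country, ReviewerID, VenueID}, {Editor, ReviewerID, VenueID}

No FD produces {ReviewerID, VenueID}, so they must be in every candidate key.
{Country, ReviewerID, VenueID}⁺ = {Affiliation, Country, Editor, ReviewerID, Score, Topic, VenueID, Year}, which is every attribute, so {Country, ReviewerID, VenueID} is a candidate key.
{Editor, ReviewerID, VenueID}⁺ = {Affiliation, Country, Editor, ReviewerID, Score, Topic, VenueID, Year}, which is every attribute, so {Editor, ReviewerID, VenueID} is a candidate key.
These are minimal and exhaustive — every other superkey contains one of them.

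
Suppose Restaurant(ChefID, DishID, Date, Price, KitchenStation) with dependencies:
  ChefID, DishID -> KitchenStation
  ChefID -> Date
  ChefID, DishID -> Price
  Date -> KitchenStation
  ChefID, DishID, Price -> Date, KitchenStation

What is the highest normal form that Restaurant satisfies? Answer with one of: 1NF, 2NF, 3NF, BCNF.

1NF

Candidate key: {ChefID, DishID}. Prime attributes: {ChefID, DishID}.
ChefID -> Date: {ChefID}⁺ = {ChefID, Date, KitchenStation}, which is not all of the attributes, so the left side is not a superkey — BCNF is violated.
ChefID -> Date determines the non-prime attribute {Date} from a non-superkey — 3NF is violated.
The proper key subset {ChefID} of {ChefID, DishID} determines non-prime {Date, KitchenStation}, so the relation is not even in 2NF.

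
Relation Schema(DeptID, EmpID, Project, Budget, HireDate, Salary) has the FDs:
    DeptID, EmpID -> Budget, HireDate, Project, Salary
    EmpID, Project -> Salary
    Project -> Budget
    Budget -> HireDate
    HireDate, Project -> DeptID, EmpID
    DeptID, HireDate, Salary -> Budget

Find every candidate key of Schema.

{DeptID, EmpID}, {Project}

{Project}⁺ = {Budget, DeptID, EmpID, HireDate, Project, Salary}, which is every attribute, so {Project} is a candidate key.
{DeptID, EmpID}⁺ = {Budget, DeptID, EmpID, HireDate, Project, Salary}, which is every attribute, so {DeptID, EmpID} is a candidate key.
Any other superkey properly contains one of these, so there are no further candidate keys.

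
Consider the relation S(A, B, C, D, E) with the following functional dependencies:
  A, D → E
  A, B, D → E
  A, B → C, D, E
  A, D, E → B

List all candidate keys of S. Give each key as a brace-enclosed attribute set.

No FD produces {A}, so it must be in every candidate key.
{A, B}⁺ = {A, B, C, D, E}, which is every attribute, so {A, B} is a candidate key.
{A, D}⁺ = {A, B, C, D, E}, which is every attribute, so {A, D} is a candidate key.
No proper subset of any of these is a key, and no other minimal superkey exists.

{A, B}, {A, D}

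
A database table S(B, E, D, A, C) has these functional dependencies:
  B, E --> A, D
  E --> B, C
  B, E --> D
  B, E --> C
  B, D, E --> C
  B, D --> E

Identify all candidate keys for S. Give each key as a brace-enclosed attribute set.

{B, D}, {E}

{E} is a candidate key since {E}⁺ = {A, B, C, D, E} covers every attribute.
{B, D} is a candidate key since {B, D}⁺ = {A, B, C, D, E} covers every attribute.
Any other superkey properly contains one of these, so there are no further candidate keys.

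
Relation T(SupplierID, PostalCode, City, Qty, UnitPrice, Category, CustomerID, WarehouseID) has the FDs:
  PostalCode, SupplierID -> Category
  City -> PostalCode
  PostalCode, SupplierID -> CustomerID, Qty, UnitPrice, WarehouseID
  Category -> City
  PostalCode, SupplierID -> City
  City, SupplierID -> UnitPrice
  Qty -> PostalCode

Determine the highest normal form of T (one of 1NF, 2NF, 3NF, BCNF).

Candidate keys: {Category, SupplierID}, {City, SupplierID}, {PostalCode, SupplierID}, {Qty, SupplierID}. Prime attributes: {Category, City, PostalCode, Qty, SupplierID}.
City -> PostalCode breaks BCNF: {City}⁺ = {City, PostalCode}, so {City} is not a superkey.
But every attribute on its right side ({PostalCode}) is prime, and the same holds for every other non-superkey FD, so 3NF still holds.

3NF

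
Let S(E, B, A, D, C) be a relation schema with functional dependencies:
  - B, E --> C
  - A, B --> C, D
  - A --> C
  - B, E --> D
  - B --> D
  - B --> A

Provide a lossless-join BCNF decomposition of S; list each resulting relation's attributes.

Candidate key of the original relation: {B, E}.
{A, B, C, D, E}: {A, B} determines {A, B, C, D} here but is not a superkey — split on A, B --> C, D, giving {A, B, C, D} and {A, B, E}.
{A, B, C, D}: {A} determines {A, C} here but is not a superkey — split on A --> C, giving {A, C} and {A, B, D}.
{A, C} is in BCNF.
{A, B, D} is in BCNF.
{A, B, E}: {B} determines {A, B} here but is not a superkey — split on B --> A, giving {A, B} and {B, E}.
{A, B} is in BCNF.
{B, E} is in BCNF.

{A, B, D}; {A, C}; {B, E}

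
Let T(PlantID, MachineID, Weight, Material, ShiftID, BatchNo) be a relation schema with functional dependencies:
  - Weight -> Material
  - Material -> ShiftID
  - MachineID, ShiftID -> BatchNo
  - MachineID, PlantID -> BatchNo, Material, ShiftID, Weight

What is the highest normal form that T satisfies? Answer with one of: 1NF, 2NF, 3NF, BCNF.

Candidate key: {MachineID, PlantID}. Prime attributes: {MachineID, PlantID}.
For Weight -> Material we have {Weight}⁺ = {Material, ShiftID, Weight}; {Weight} is not a superkey, so BCNF fails.
Because {Material} is non-prime and the left side of Weight -> Material is not a superkey, the relation is not in 3NF.
Checking every proper subset of each key, none determines a non-prime attribute — 2NF is satisfied.

2NF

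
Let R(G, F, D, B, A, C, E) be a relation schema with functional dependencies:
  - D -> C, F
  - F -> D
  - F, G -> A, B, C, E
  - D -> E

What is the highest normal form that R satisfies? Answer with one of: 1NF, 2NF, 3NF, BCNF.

Candidate keys: {D, G}, {F, G}. Prime attributes: {D, F, G}.
D -> C, F: {D}⁺ = {C, D, E, F}, which is not all of the attributes, so the left side is not a superkey — BCNF is violated.
Because {C} is non-prime and the left side of D -> C, F is not a superkey, the relation is not in 3NF.
Since {D} ⊂ {D, G} and {D}⁺ ⊇ {C, E} with {C, E} non-prime, there is a partial dependency; 2NF fails.

1NF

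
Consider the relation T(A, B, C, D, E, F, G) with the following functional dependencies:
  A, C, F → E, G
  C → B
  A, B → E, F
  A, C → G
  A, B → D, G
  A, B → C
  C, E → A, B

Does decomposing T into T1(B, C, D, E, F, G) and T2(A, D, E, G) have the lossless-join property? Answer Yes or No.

No

T1 ∩ T2 = {D, E, G}; its closure under F is {D, E, G}.
The closure covers neither T1 nor T2 entirely; the join is not lossless.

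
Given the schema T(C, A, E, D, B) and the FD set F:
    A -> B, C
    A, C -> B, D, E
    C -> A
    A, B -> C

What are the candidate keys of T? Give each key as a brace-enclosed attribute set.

{A}, {C}

{A}⁺ = {A, B, C, D, E}, which is every attribute, so {A} is a candidate key.
{C}⁺ = {A, B, C, D, E}, which is every attribute, so {C} is a candidate key.
Any other superkey properly contains one of these, so there are no further candidate keys.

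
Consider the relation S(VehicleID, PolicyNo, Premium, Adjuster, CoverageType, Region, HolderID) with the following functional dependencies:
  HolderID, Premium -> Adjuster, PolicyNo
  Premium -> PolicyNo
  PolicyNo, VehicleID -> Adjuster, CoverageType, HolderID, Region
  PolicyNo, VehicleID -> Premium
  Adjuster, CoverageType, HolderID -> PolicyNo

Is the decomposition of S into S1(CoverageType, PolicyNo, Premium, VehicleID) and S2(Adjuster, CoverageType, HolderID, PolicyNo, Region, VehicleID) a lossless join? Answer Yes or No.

The shared attributes are {CoverageType, PolicyNo, VehicleID} and {CoverageType, PolicyNo, VehicleID}⁺ = {Adjuster, CoverageType, HolderID, PolicyNo, Premium, Region, VehicleID}.
This includes all of S1, so the common attributes are a superkey of S1 — the join is lossless.

Yes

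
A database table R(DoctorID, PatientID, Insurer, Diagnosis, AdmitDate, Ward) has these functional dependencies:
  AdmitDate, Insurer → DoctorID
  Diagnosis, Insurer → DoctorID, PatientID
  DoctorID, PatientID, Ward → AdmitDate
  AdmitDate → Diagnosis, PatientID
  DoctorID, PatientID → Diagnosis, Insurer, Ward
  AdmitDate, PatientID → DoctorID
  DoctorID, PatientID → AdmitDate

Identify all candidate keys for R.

{AdmitDate}⁺ = {AdmitDate, Diagnosis, DoctorID, Insurer, PatientID, Ward} — all of the relation — so {AdmitDate} is a candidate key.
{Diagnosis, Insurer}⁺ = {AdmitDate, Diagnosis, DoctorID, Insurer, PatientID, Ward} — all of the relation — so {Diagnosis, Insurer} is a candidate key.
{DoctorID, PatientID}⁺ = {AdmitDate, Diagnosis, DoctorID, Insurer, PatientID, Ward} — all of the relation — so {DoctorID, PatientID} is a candidate key.
These are minimal and exhaustive — every other superkey contains one of them.

{AdmitDate}, {Diagnosis, Insurer}, {DoctorID, PatientID}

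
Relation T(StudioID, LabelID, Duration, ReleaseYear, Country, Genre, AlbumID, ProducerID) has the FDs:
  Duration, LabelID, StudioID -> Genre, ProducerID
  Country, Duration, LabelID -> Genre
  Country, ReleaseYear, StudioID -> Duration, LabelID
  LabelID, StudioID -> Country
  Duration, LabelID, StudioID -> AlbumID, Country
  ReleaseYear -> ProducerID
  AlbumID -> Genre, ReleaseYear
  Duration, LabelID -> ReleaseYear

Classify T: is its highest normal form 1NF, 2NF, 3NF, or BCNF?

1NF

Candidate keys: {AlbumID, Country, StudioID}, {AlbumID, LabelID, StudioID}, {Country, ReleaseYear, StudioID}, {Duration, LabelID, StudioID}, {LabelID, ReleaseYear, StudioID}. Prime attributes: {AlbumID, Country, Duration, LabelID, ReleaseYear, StudioID}.
Country, Duration, LabelID -> Genre: {Country, Duration, LabelID}⁺ = {Country, Duration, Genre, LabelID, ProducerID, ReleaseYear}, which is not all of the attributes, so the left side is not a superkey — BCNF is violated.
Country, Duration, LabelID -> Genre has non-prime {Genre} on the right and a non-superkey on the left, so 3NF fails.
The proper key subset {AlbumID} of {AlbumID, Country, StudioID} determines non-prime {Genre, ProducerID}, so the relation is not even in 2NF.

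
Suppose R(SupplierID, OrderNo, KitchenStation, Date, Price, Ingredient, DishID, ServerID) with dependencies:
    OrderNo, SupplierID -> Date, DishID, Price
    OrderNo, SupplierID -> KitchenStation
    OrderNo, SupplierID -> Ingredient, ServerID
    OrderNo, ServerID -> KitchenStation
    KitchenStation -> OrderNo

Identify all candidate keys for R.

No FD produces {SupplierID}, so it must be in every candidate key.
{KitchenStation, SupplierID} is a candidate key since {KitchenStation, SupplierID}⁺ = {Date, DishID, Ingredient, KitchenStation, OrderNo, Price, ServerID, SupplierID} covers every attribute.
{OrderNo, SupplierID} is a candidate key since {OrderNo, SupplierID}⁺ = {Date, DishID, Ingredient, KitchenStation, OrderNo, Price, ServerID, SupplierID} covers every attribute.
No proper subset of any of these is a key, and no other minimal superkey exists.

{KitchenStation, SupplierID}, {OrderNo, SupplierID}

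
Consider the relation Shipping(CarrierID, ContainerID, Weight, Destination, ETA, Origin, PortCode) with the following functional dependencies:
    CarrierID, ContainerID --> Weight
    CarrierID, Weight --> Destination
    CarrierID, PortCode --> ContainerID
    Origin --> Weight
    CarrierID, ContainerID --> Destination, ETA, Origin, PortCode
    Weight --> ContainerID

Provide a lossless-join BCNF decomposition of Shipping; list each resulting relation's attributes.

{CarrierID, Destination, ETA, Origin, PortCode}; {ContainerID, Weight}; {Origin, Weight}

Candidate keys of the original relation: {CarrierID, ContainerID}, {CarrierID, Origin}, {CarrierID, PortCode}, {CarrierID, Weight}.
Within {CarrierID, ContainerID, Destination, ETA, Origin, PortCode, Weight}: {Origin}⁺ ∩ {CarrierID, ContainerID, Destination, ETA, Origin, PortCode, Weight} = {ContainerID, Origin, Weight}, not the whole set, so Origin --> ContainerID, Weight violates BCNF; decompose into {ContainerID, Origin, Weight} and {CarrierID, Destination, ETA, Origin, PortCode}.
Within {ContainerID, Origin, Weight}: {Weight}⁺ ∩ {ContainerID, Origin, Weight} = {ContainerID, Weight}, not the whole set, so Weight --> ContainerID violates BCNF; decompose into {ContainerID, Weight} and {Origin, Weight}.
{ContainerID, Weight}: every determinant is a superkey — BCNF.
{Origin, Weight}: every determinant is a superkey — BCNF.
{CarrierID, Destination, ETA, Origin, PortCode}: every determinant is a superkey — BCNF.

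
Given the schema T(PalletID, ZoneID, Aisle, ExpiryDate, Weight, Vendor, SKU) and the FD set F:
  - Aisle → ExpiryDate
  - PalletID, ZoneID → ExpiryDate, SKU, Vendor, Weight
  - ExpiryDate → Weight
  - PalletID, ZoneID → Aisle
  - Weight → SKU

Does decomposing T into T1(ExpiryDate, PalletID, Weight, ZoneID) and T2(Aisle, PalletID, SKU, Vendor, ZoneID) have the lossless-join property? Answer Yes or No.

Common attributes: {PalletID, ZoneID}; their closure is {Aisle, ExpiryDate, PalletID, SKU, Vendor, Weight, ZoneID}.
Since T1 ⊆ {Aisle, ExpiryDate, PalletID, SKU, Vendor, Weight, ZoneID}, the intersection is a superkey of T1; the decomposition is lossless.

Yes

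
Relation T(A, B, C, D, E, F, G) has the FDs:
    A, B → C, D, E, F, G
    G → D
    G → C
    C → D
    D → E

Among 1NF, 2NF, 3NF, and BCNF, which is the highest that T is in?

Candidate key: {A, B}. Prime attributes: {A, B}.
G → D breaks BCNF: {G}⁺ = {C, D, E, G}, so {G} is not a superkey.
Because {D} is non-prime and the left side of G → D is not a superkey, the relation is not in 3NF.
No proper subset of a key has a non-prime attribute in its closure, so there is no partial dependency; 2NF holds.

2NF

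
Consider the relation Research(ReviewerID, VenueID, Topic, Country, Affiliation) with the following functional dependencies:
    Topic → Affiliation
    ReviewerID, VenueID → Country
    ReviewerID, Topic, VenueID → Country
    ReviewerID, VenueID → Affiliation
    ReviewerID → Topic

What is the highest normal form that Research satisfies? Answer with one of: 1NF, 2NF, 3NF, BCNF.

1NF

Candidate key: {ReviewerID, VenueID}. Prime attributes: {ReviewerID, VenueID}.
Topic → Affiliation breaks BCNF: {Topic}⁺ = {Affiliation, Topic}, so {Topic} is not a superkey.
Topic → Affiliation determines the non-prime attribute {Affiliation} from a non-superkey — 3NF is violated.
Since {ReviewerID} ⊂ {ReviewerID, VenueID} and {ReviewerID}⁺ ⊇ {Affiliation, Topic} with {Affiliation, Topic} non-prime, there is a partial dependency; 2NF fails.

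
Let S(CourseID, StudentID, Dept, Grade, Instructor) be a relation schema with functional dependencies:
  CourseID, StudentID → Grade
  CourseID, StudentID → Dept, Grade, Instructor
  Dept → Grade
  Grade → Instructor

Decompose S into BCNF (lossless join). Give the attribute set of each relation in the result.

Candidate key of the original relation: {CourseID, StudentID}.
In {CourseID, Dept, Grade, Instructor, StudentID}, {Dept} is not a superkey ({Dept}⁺ restricted to this set is {Dept, Grade, Instructor}), so split on Dept → Grade, Instructor into {Dept, Grade, Instructor} and {CourseID, Dept, StudentID}.
In {Dept, Grade, Instructor}, {Grade} is not a superkey ({Grade}⁺ restricted to this set is {Grade, Instructor}), so split on Grade → Instructor into {Grade, Instructor} and {Dept, Grade}.
{Grade, Instructor} is in BCNF.
{Dept, Grade} is in BCNF.
{CourseID, Dept, StudentID} is in BCNF.

{CourseID, Dept, StudentID}; {Dept, Grade}; {Grade, Instructor}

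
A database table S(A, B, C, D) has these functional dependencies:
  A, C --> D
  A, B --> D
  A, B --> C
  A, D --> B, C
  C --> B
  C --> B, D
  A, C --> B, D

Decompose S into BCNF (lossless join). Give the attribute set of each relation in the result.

Candidate keys of the original relation: {A, B}, {A, C}, {A, D}.
{A, B, C, D}: {C} determines {B, C, D} here but is not a superkey — split on C --> B, D, giving {B, C, D} and {A, C}.
{B, C, D}: every determinant is a superkey — BCNF.
{A, C}: every determinant is a superkey — BCNF.

{A, C}; {B, C, D}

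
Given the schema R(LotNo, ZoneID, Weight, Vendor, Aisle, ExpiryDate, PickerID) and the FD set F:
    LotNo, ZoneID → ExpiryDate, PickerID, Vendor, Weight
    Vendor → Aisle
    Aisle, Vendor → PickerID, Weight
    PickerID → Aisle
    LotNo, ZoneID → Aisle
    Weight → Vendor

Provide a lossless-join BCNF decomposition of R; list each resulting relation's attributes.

Candidate key of the original relation: {LotNo, ZoneID}.
In {Aisle, ExpiryDate, LotNo, PickerID, Vendor, Weight, ZoneID}, {Vendor} is not a superkey ({Vendor}⁺ restricted to this set is {Aisle, PickerID, Vendor, Weight}), so split on Vendor → Aisle, PickerID, Weight into {Aisle, PickerID, Vendor, Weight} and {ExpiryDate, LotNo, Vendor, ZoneID}.
In {Aisle, PickerID, Vendor, Weight}, {PickerID} is not a superkey ({PickerID}⁺ restricted to this set is {Aisle, PickerID}), so split on PickerID → Aisle into {Aisle, PickerID} and {PickerID, Vendor, Weight}.
{Aisle, PickerID} is in BCNF.
{PickerID, Vendor, Weight} is in BCNF.
{ExpiryDate, LotNo, Vendor, ZoneID} is in BCNF.

{Aisle, PickerID}; {ExpiryDate, LotNo, Vendor, ZoneID}; {PickerID, Vendor, Weight}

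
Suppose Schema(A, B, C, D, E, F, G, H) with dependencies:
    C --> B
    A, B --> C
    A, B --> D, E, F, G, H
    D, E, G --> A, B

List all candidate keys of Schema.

{A, B}, {A, C}, {D, E, G}

{A, B} is a candidate key since {A, B}⁺ = {A, B, C, D, E, F, G, H} covers every attribute.
{A, C} is a candidate key since {A, C}⁺ = {A, B, C, D, E, F, G, H} covers every attribute.
{D, E, G} is a candidate key since {D, E, G}⁺ = {A, B, C, D, E, F, G, H} covers every attribute.
No proper subset of any of these is a key, and no other minimal superkey exists.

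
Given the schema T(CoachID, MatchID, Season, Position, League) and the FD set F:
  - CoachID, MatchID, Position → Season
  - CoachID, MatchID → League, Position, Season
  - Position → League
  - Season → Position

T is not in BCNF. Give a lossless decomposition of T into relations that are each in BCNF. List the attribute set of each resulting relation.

{CoachID, MatchID, Season}; {League, Position}; {Position, Season}

Candidate key of the original relation: {CoachID, MatchID}.
Within {CoachID, League, MatchID, Position, Season}: {Position}⁺ ∩ {CoachID, League, MatchID, Position, Season} = {League, Position}, not the whole set, so Position → League violates BCNF; decompose into {League, Position} and {CoachID, MatchID, Position, Season}.
{League, Position} has no BCNF violation.
Within {CoachID, MatchID, Position, Season}: {Season}⁺ ∩ {CoachID, MatchID, Position, Season} = {Position, Season}, not the whole set, so Season → Position violates BCNF; decompose into {Position, Season} and {CoachID, MatchID, Season}.
{Position, Season} has no BCNF violation.
{CoachID, MatchID, Season} has no BCNF violation.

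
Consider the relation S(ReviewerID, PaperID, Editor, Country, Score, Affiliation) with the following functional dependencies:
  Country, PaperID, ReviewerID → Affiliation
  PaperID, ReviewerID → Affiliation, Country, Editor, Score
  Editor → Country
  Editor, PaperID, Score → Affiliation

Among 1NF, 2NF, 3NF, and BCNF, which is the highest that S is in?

Candidate key: {PaperID, ReviewerID}. Prime attributes: {PaperID, ReviewerID}.
Editor → Country breaks BCNF: {Editor}⁺ = {Country, Editor}, so {Editor} is not a superkey.
Because {Country} is non-prime and the left side of Editor → Country is not a superkey, the relation is not in 3NF.
No non-prime attribute depends on a proper subset of any candidate key, so 2NF holds.

2NF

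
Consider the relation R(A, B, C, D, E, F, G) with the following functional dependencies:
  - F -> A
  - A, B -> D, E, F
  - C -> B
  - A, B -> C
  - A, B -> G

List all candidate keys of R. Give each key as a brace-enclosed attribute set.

{A, B}⁺ = {A, B, C, D, E, F, G}, which is every attribute, so {A, B} is a candidate key.
{A, C}⁺ = {A, B, C, D, E, F, G}, which is every attribute, so {A, C} is a candidate key.
{B, F}⁺ = {A, B, C, D, E, F, G}, which is every attribute, so {B, F} is a candidate key.
{C, F}⁺ = {A, B, C, D, E, F, G}, which is every attribute, so {C, F} is a candidate key.
These are minimal and exhaustive — every other superkey contains one of them.

{A, B}, {A, C}, {B, F}, {C, F}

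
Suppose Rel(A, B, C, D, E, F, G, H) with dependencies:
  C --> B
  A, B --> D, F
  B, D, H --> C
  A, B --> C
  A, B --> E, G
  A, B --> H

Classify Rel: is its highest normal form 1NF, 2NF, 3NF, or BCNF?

Candidate keys: {A, B}, {A, C}. Prime attributes: {A, B, C}.
For C --> B we have {C}⁺ = {B, C}; {C} is not a superkey, so BCNF fails.
Since {B} ⊆ prime attributes and every other non-superkey FD also has a prime right side, the schema is in 3NF.

3NF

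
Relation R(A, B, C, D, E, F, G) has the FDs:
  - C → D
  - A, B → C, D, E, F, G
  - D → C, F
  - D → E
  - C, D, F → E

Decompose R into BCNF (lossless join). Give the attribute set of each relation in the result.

{A, B, C, G}; {C, D, E, F}

Candidate key of the original relation: {A, B}.
In {A, B, C, D, E, F, G}, {C} is not a superkey ({C}⁺ restricted to this set is {C, D, E, F}), so split on C → D, E, F into {C, D, E, F} and {A, B, C, G}.
{C, D, E, F} is in BCNF.
{A, B, C, G} is in BCNF.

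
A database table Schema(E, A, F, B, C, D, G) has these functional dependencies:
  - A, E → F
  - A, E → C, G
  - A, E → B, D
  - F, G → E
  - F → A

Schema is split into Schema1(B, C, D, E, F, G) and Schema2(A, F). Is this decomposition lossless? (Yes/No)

Common attributes: {F}; their closure is {A, F}.
This includes all of Schema2, so the common attributes are a superkey of Schema2 — the join is lossless.

Yes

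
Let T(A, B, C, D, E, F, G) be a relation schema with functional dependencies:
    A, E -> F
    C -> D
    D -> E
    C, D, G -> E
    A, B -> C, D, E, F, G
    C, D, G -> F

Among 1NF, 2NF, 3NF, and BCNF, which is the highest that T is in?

Candidate key: {A, B}. Prime attributes: {A, B}.
A, E -> F: {A, E}⁺ = {A, E, F}, which is not all of the attributes, so the left side is not a superkey — BCNF is violated.
A, E -> F has non-prime {F} on the right and a non-superkey on the left, so 3NF fails.
No non-prime attribute depends on a proper subset of any candidate key, so 2NF holds.

2NF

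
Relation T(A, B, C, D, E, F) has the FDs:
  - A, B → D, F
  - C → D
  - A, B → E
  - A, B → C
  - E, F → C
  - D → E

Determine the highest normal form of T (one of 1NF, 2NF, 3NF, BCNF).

Candidate key: {A, B}. Prime attributes: {A, B}.
C → D breaks BCNF: {C}⁺ = {C, D, E}, so {C} is not a superkey.
Because {D} is non-prime and the left side of C → D is not a superkey, the relation is not in 3NF.
No proper subset of a key has a non-prime attribute in its closure, so there is no partial dependency; 2NF holds.

2NF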